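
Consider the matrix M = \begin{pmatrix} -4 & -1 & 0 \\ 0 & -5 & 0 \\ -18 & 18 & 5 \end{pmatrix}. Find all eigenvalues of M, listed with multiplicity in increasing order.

-5, -4, 5

Characteristic polynomial: p(t) = t^3 + 4t^2 - 25t - 100 = (t - 5)(t + 4)(t + 5).
Roots (with multiplicity): -5, -4, 5.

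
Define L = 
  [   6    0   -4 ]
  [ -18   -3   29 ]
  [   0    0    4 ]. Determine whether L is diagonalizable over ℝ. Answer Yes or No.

Characteristic polynomial: p(t) = t^3 - 7t^2 - 6t + 72 = (t - 6)(t - 4)(t + 3).
All 3 eigenvalues are distinct, so L is diagonalizable.

Yes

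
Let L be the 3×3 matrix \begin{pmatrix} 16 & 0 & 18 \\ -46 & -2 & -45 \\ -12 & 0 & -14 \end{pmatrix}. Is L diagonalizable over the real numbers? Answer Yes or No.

No

Characteristic polynomial: p(r) = r^3 - 12r - 16 = (r - 4)(r + 2)^2.
r = -2 has algebraic multiplicity 2; rank(L + 2I) = 2, so geometric multiplicity = 1.
Geometric multiplicity < algebraic multiplicity, so L is not diagonalizable.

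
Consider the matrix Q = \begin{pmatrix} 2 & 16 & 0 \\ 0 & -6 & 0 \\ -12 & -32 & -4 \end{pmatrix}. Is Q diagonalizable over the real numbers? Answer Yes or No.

Yes

Characteristic polynomial: p(r) = r^3 + 8r^2 + 4r - 48 = (r - 2)(r + 4)(r + 6).
All 3 eigenvalues are distinct, so Q is diagonalizable.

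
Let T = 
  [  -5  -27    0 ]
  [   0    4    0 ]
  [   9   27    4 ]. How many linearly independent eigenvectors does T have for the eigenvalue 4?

T − 4I = [[-9, -27, 0], [0, 0, 0], [9, 27, 0]].
This matrix has rank 1, so its null space has dimension 3 − 1 = 2.

2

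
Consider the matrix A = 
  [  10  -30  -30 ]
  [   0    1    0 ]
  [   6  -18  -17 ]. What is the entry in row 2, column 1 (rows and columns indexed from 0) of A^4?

3060

Characteristic polynomial: r^3 + 6r^2 + 3r - 10 = (r - 1)(r + 2)(r + 5), so the eigenvalues are -5, -2, 1.
r=-5: eigenvector (2, 0, 1).
r=1: eigenvector (0, 1, -1).
r=-2: eigenvector (5, 0, 2).
P = [[2, 0, 5], [0, 1, 0], [1, -1, 2]], D = diag(-5, 1, -2), P⁻¹ = [[-2, 5, 5], [0, 1, 0], [1, -2, -2]].
A⁴ = P·diag(625, 1, 16)·P⁻¹ = [[-2420, 6090, 6090], [0, 1, 0], [-1218, 3060, 3061]].
The requested entry is 3060.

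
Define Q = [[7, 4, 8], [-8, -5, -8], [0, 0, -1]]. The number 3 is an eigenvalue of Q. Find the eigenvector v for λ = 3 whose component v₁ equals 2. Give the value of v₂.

-2

Q − 3I = [[4, 4, 8], [-8, -8, -8], [0, 0, -4]].
Solving (Q − 3I)v = 0 gives the eigenspace spanned by (2, -2, 0).
With v₁ = 2, v = (2, -2, 0), so v₂ = -2.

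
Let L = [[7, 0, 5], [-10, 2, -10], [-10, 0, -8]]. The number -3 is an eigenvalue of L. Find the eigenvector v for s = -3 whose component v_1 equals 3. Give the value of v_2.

-6

L + 3I = [[10, 0, 5], [-10, 5, -10], [-10, 0, -5]].
Solving (L + 3I)v = 0 gives the eigenspace spanned by (3, -6, -6).
With v_1 = 3, v = (3, -6, -6), so v_2 = -6.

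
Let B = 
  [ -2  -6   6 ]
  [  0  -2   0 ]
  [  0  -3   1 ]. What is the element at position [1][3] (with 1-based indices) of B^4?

-30

Characteristic polynomial: s^3 + 3s^2 - 4 = (s - 1)(s + 2)^2, so the eigenvalues are -2, -2, 1.
s=-2: eigenvector (1, 0, 0).
s=-2: eigenvector (2, 1, 1).
s=1: eigenvector (2, 0, 1).
P = [[1, 2, 2], [0, 1, 0], [0, 1, 1]], D = diag(-2, -2, 1), P⁻¹ = [[1, 0, -2], [0, 1, 0], [0, -1, 1]].
B⁴ = P·diag(16, 16, 1)·P⁻¹ = [[16, 30, -30], [0, 16, 0], [0, 15, 1]].
The requested entry is -30.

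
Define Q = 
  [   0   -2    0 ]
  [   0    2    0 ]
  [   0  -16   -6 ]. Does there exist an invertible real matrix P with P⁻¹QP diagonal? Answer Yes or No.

Characteristic polynomial: p(r) = r^3 + 4r^2 - 12r = r(r - 2)(r + 6).
All 3 eigenvalues are distinct, so Q is diagonalizable.

Yes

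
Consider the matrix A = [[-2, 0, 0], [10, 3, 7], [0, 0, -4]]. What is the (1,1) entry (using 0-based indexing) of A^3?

27

Characteristic polynomial: r^3 + 3r^2 - 10r - 24 = (r - 3)(r + 2)(r + 4), so the eigenvalues are -4, -2, 3.
r=-2: eigenvector (1, -2, 0).
r=3: eigenvector (0, 1, 0).
r=-4: eigenvector (0, -1, 1).
P = [[1, 0, 0], [-2, 1, -1], [0, 0, 1]], D = diag(-2, 3, -4), P⁻¹ = [[1, 0, 0], [2, 1, 1], [0, 0, 1]].
A³ = P·diag(-8, 27, -64)·P⁻¹ = [[-8, 0, 0], [70, 27, 91], [0, 0, -64]].
The requested entry is 27.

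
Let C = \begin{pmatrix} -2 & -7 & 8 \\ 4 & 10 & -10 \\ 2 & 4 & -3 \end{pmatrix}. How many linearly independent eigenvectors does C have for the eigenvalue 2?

1

C − 2I = [[-4, -7, 8], [4, 8, -10], [2, 4, -5]].
This matrix has rank 2, so its null space has dimension 3 − 2 = 1.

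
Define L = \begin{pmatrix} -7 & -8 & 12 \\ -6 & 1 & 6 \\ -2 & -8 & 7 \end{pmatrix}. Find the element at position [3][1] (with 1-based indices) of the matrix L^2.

48

Characteristic polynomial: λ^3 - λ^2 - 25λ + 25 = (λ - 5)(λ - 1)(λ + 5), so the eigenvalues are -5, 1, 5.
λ=5: eigenvector (1, 0, 1).
λ=1: eigenvector (2, 1, 2).
λ=-5: eigenvector (-2, -1, -1).
P = [[1, 2, -2], [0, 1, -1], [1, 2, -1]], D = diag(5, 1, -5), P⁻¹ = [[1, -2, 0], [-1, 1, 1], [-1, 0, 1]].
L² = P·diag(25, 1, 25)·P⁻¹ = [[73, -48, -48], [24, 1, -24], [48, -48, -23]].
The requested entry is 48.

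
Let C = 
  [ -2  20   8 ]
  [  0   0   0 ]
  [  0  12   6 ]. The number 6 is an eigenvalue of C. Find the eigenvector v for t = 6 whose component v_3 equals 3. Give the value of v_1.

3

C − 6I = [[-8, 20, 8], [0, -6, 0], [0, 12, 0]].
Solving (C − 6I)v = 0 gives the eigenspace spanned by (3, 0, 3).
With v_3 = 3, v = (3, 0, 3), so v_1 = 3.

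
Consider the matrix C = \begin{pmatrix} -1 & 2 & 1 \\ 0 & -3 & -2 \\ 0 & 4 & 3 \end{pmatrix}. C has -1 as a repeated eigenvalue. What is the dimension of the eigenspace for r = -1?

1

C + 1I = [[0, 2, 1], [0, -2, -2], [0, 4, 4]].
This matrix has rank 2, so its null space has dimension 3 − 2 = 1.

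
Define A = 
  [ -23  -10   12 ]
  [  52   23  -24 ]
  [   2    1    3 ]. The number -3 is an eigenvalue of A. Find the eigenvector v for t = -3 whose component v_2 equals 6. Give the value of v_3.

A + 3I = [[-20, -10, 12], [52, 26, -24], [2, 1, 6]].
Solving (A + 3I)v = 0 gives the eigenspace spanned by (-3, 6, 0).
With v_2 = 6, v = (-3, 6, 0), so v_3 = 0.

0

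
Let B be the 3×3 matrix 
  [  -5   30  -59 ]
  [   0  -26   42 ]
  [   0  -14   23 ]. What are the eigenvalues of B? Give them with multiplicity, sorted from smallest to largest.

Characteristic polynomial: p(s) = s^3 + 8s^2 + 5s - 50 = (s - 2)(s + 5)^2.
Roots (with multiplicity): -5, -5, 2.

-5, -5, 2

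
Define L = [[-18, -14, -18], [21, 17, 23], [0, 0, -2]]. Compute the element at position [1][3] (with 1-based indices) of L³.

Characteristic polynomial: λ^3 + 3λ^2 - 10λ - 24 = (λ - 3)(λ + 2)(λ + 4), so the eigenvalues are -4, -2, 3.
λ=-4: eigenvector (1, -1, 0).
λ=-2: eigenvector (-2, 1, 1).
λ=3: eigenvector (-2, 3, 0).
P = [[1, -2, -2], [-1, 1, 3], [0, 1, 0]], D = diag(-4, -2, 3), P⁻¹ = [[3, 2, 4], [0, 0, 1], [1, 1, 1]].
L³ = P·diag(-64, -8, 27)·P⁻¹ = [[-246, -182, -294], [273, 209, 329], [0, 0, -8]].
The requested entry is -294.

-294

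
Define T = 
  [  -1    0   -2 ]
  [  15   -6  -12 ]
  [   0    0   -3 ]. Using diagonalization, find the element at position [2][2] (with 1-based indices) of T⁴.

1296

Characteristic polynomial: r^3 + 10r^2 + 27r + 18 = (r + 1)(r + 3)(r + 6), so the eigenvalues are -6, -3, -1.
r=-3: eigenvector (1, 1, 1).
r=-6: eigenvector (0, 1, 0).
r=-1: eigenvector (1, 3, 0).
P = [[1, 0, 1], [1, 1, 3], [1, 0, 0]], D = diag(-3, -6, -1), P⁻¹ = [[0, 0, 1], [-3, 1, 2], [1, 0, -1]].
T⁴ = P·diag(81, 1296, 1)·P⁻¹ = [[1, 0, 80], [-3885, 1296, 2670], [0, 0, 81]].
The requested entry is 1296.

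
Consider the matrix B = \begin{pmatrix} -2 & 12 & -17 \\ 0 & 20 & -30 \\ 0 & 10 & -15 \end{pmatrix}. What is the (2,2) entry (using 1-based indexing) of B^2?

Characteristic polynomial: t^3 - 3t^2 - 10t = t(t - 5)(t + 2), so the eigenvalues are -2, 0, 5.
t=-2: eigenvector (1, 0, 0).
t=0: eigenvector (1, 3, 2).
t=5: eigenvector (-1, -2, -1).
P = [[1, 1, -1], [0, 3, -2], [0, 2, -1]], D = diag(-2, 0, 5), P⁻¹ = [[1, -1, 1], [0, -1, 2], [0, -2, 3]].
B² = P·diag(4, 0, 25)·P⁻¹ = [[4, 46, -71], [0, 100, -150], [0, 50, -75]].
The requested entry is 100.

100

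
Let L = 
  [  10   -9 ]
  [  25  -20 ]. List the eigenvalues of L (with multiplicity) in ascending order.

-5, -5

Characteristic polynomial: p(λ) = λ^2 + 10λ + 25 = (λ + 5)^2.
Roots (with multiplicity): -5, -5.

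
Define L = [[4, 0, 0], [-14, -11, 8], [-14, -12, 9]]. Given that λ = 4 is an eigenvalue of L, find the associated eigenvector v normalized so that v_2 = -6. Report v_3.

L − 4I = [[0, 0, 0], [-14, -15, 8], [-14, -12, 5]].
Solving (L − 4I)v = 0 gives the eigenspace spanned by (3, -6, -6).
With v_2 = -6, v = (3, -6, -6), so v_3 = -6.

-6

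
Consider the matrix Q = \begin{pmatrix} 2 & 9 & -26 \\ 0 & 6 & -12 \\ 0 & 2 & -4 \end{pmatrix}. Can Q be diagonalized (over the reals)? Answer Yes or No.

Characteristic polynomial: p(μ) = μ^3 - 4μ^2 + 4μ = μ(μ - 2)^2.
μ = 2 has algebraic multiplicity 2; rank(Q − 2I) = 2, so geometric multiplicity = 1.
Geometric multiplicity < algebraic multiplicity, so Q is not diagonalizable.

No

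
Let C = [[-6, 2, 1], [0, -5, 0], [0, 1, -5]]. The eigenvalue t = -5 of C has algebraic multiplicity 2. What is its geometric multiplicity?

1

C + 5I = [[-1, 2, 1], [0, 0, 0], [0, 1, 0]].
This matrix has rank 2, so its null space has dimension 3 − 2 = 1.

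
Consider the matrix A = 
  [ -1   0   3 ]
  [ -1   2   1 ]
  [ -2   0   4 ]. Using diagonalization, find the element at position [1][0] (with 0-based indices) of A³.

-7

Characteristic polynomial: r^3 - 5r^2 + 8r - 4 = (r - 2)^2(r - 1), so the eigenvalues are 1, 2, 2.
r=1: eigenvector (3, 1, 2).
r=2: eigenvector (0, 1, 0).
r=2: eigenvector (1, 0, 1).
P = [[3, 0, 1], [1, 1, 0], [2, 0, 1]], D = diag(1, 2, 2), P⁻¹ = [[1, 0, -1], [-1, 1, 1], [-2, 0, 3]].
A³ = P·diag(1, 8, 8)·P⁻¹ = [[-13, 0, 21], [-7, 8, 7], [-14, 0, 22]].
The requested entry is -7.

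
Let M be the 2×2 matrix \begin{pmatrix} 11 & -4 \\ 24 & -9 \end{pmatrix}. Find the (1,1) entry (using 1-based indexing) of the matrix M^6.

2185

Characteristic polynomial: t^2 - 2t - 3 = (t - 3)(t + 1), so the eigenvalues are -1, 3.
t=-1: eigenvector (1, 3).
t=3: eigenvector (-1, -2).
P = [[1, -1], [3, -2]], D = diag(-1, 3), P⁻¹ = [[-2, 1], [-3, 1]].
M⁶ = P·diag(1, 729)·P⁻¹ = [[2185, -728], [4368, -1455]].
The requested entry is 2185.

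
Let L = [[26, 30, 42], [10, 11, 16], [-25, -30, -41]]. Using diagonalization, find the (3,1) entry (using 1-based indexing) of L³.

-325

Characteristic polynomial: λ^3 + 4λ^2 - λ - 4 = (λ - 1)(λ + 1)(λ + 4), so the eigenvalues are -4, -1, 1.
λ=1: eigenvector (6, 2, -5).
λ=-4: eigenvector (-5, -2, 5).
λ=-1: eigenvector (2, 1, -2).
P = [[6, -5, 2], [2, -2, 1], [-5, 5, -2]], D = diag(1, -4, -1), P⁻¹ = [[1, 0, 1], [1, 2, 2], [0, 5, 2]].
L³ = P·diag(1, -64, -1)·P⁻¹ = [[326, 630, 642], [130, 251, 256], [-325, -630, -641]].
The requested entry is -325.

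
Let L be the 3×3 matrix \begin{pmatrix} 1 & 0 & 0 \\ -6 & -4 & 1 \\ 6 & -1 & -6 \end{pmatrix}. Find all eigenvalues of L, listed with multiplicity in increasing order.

-5, -5, 1

Characteristic polynomial: p(t) = t^3 + 9t^2 + 15t - 25 = (t - 1)(t + 5)^2.
Roots (with multiplicity): -5, -5, 1.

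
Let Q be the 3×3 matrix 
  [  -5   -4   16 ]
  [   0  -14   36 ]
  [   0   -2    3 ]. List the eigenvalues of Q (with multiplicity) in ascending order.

Characteristic polynomial: p(r) = r^3 + 16r^2 + 85r + 150 = (r + 5)^2(r + 6).
Roots (with multiplicity): -6, -5, -5.

-6, -5, -5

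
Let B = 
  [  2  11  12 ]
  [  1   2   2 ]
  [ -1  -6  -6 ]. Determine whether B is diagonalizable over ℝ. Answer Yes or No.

Characteristic polynomial: p(λ) = λ^3 + 2λ^2 - 7λ + 4 = (λ - 1)^2(λ + 4).
λ = 1 has algebraic multiplicity 2; rank(B − 1I) = 2, so geometric multiplicity = 1.
Geometric multiplicity < algebraic multiplicity, so B is not diagonalizable.

No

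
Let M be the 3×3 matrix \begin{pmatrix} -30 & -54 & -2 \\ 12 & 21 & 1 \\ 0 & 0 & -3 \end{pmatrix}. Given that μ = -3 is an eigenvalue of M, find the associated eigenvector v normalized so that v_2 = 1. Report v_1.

-2

M + 3I = [[-27, -54, -2], [12, 24, 1], [0, 0, 0]].
Solving (M + 3I)v = 0 gives the eigenspace spanned by (-2, 1, 0).
With v_2 = 1, v = (-2, 1, 0), so v_1 = -2.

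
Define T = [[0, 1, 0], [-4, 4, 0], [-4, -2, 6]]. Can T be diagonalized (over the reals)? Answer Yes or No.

Characteristic polynomial: p(s) = s^3 - 10s^2 + 28s - 24 = (s - 6)(s - 2)^2.
s = 2 has algebraic multiplicity 2; rank(T − 2I) = 2, so geometric multiplicity = 1.
Geometric multiplicity < algebraic multiplicity, so T is not diagonalizable.

No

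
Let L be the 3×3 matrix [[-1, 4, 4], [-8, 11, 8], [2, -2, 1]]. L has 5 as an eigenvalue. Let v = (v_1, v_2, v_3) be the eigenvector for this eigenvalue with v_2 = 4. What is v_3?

-1

L − 5I = [[-6, 4, 4], [-8, 6, 8], [2, -2, -4]].
Solving (L − 5I)v = 0 gives the eigenspace spanned by (2, 4, -1).
With v_2 = 4, v = (2, 4, -1), so v_3 = -1.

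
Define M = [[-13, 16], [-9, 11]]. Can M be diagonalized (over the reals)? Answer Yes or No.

No

Characteristic polynomial: p(t) = t^2 + 2t + 1 = (t + 1)^2.
t = -1 has algebraic multiplicity 2; rank(M + 1I) = 1, so geometric multiplicity = 1.
Geometric multiplicity < algebraic multiplicity, so M is not diagonalizable.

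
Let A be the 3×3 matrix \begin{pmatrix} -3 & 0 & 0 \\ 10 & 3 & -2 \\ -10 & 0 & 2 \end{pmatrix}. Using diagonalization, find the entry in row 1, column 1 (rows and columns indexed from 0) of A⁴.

Characteristic polynomial: μ^3 - 2μ^2 - 9μ + 18 = (μ - 3)(μ - 2)(μ + 3), so the eigenvalues are -3, 2, 3.
μ=2: eigenvector (0, 2, 1).
μ=3: eigenvector (0, 1, 0).
μ=-3: eigenvector (1, -1, 2).
P = [[0, 0, 1], [2, 1, -1], [1, 0, 2]], D = diag(2, 3, -3), P⁻¹ = [[-2, 0, 1], [5, 1, -2], [1, 0, 0]].
A⁴ = P·diag(16, 81, 81)·P⁻¹ = [[81, 0, 0], [260, 81, -130], [130, 0, 16]].
The requested entry is 81.

81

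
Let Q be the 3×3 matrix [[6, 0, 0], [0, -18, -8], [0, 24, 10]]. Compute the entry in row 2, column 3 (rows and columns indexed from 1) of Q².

Characteristic polynomial: λ^3 + 2λ^2 - 36λ - 72 = (λ - 6)(λ + 2)(λ + 6), so the eigenvalues are -6, -2, 6.
λ=6: eigenvector (1, 0, 0).
λ=-2: eigenvector (0, 1, -2).
λ=-6: eigenvector (0, 2, -3).
P = [[1, 0, 0], [0, 1, 2], [0, -2, -3]], D = diag(6, -2, -6), P⁻¹ = [[1, 0, 0], [0, -3, -2], [0, 2, 1]].
Q² = P·diag(36, 4, 36)·P⁻¹ = [[36, 0, 0], [0, 132, 64], [0, -192, -92]].
The requested entry is 64.

64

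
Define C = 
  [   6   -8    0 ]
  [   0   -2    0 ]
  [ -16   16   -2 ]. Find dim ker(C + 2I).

C + 2I = [[8, -8, 0], [0, 0, 0], [-16, 16, 0]].
This matrix has rank 1, so its null space has dimension 3 − 1 = 2.

2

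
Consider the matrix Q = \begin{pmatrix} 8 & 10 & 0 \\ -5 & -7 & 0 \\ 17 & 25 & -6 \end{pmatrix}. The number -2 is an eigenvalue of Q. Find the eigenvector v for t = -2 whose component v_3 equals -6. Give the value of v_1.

3

Q + 2I = [[10, 10, 0], [-5, -5, 0], [17, 25, -4]].
Solving (Q + 2I)v = 0 gives the eigenspace spanned by (3, -3, -6).
With v_3 = -6, v = (3, -3, -6), so v_1 = 3.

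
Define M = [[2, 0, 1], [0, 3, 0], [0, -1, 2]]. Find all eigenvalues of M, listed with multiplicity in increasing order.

Characteristic polynomial: p(λ) = λ^3 - 7λ^2 + 16λ - 12 = (λ - 3)(λ - 2)^2.
Roots (with multiplicity): 2, 2, 3.

2, 2, 3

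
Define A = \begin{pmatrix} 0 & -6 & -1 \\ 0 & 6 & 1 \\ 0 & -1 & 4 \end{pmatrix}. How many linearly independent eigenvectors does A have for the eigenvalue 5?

1

A − 5I = [[-5, -6, -1], [0, 1, 1], [0, -1, -1]].
This matrix has rank 2, so its null space has dimension 3 − 2 = 1.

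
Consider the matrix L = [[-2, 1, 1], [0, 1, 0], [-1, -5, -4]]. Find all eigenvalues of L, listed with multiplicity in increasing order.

-3, -3, 1

Characteristic polynomial: p(λ) = λ^3 + 5λ^2 + 3λ - 9 = (λ - 1)(λ + 3)^2.
Roots (with multiplicity): -3, -3, 1.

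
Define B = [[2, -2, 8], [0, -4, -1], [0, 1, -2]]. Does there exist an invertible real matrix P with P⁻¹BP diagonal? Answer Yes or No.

Characteristic polynomial: p(r) = r^3 + 4r^2 - 3r - 18 = (r - 2)(r + 3)^2.
r = -3 has algebraic multiplicity 2; rank(B + 3I) = 2, so geometric multiplicity = 1.
Geometric multiplicity < algebraic multiplicity, so B is not diagonalizable.

No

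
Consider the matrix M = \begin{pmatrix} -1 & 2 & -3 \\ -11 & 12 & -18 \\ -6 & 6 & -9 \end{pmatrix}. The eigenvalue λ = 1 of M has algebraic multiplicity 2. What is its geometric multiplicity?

M − 1I = [[-2, 2, -3], [-11, 11, -18], [-6, 6, -10]].
This matrix has rank 2, so its null space has dimension 3 − 2 = 1.

1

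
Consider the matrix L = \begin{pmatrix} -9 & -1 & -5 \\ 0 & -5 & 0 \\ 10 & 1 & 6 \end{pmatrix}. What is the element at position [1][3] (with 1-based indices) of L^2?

15

Characteristic polynomial: r^3 + 8r^2 + 11r - 20 = (r - 1)(r + 4)(r + 5), so the eigenvalues are -5, -4, 1.
r=1: eigenvector (-1, 0, 2).
r=-5: eigenvector (1, 1, -1).
r=-4: eigenvector (-1, 0, 1).
P = [[-1, 1, -1], [0, 1, 0], [2, -1, 1]], D = diag(1, -5, -4), P⁻¹ = [[1, 0, 1], [0, 1, 0], [-2, 1, -1]].
L² = P·diag(1, 25, 16)·P⁻¹ = [[31, 9, 15], [0, 25, 0], [-30, -9, -14]].
The requested entry is 15.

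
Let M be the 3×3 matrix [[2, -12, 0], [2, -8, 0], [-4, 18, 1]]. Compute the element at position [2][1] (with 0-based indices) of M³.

Characteristic polynomial: t^3 + 5t^2 + 2t - 8 = (t - 1)(t + 2)(t + 4), so the eigenvalues are -4, -2, 1.
t=-2: eigenvector (3, 1, -2).
t=-4: eigenvector (2, 1, -2).
t=1: eigenvector (0, 0, 1).
P = [[3, 2, 0], [1, 1, 0], [-2, -2, 1]], D = diag(-2, -4, 1), P⁻¹ = [[1, -2, 0], [-1, 3, 0], [0, 2, 1]].
M³ = P·diag(-8, -64, 1)·P⁻¹ = [[104, -336, 0], [56, -176, 0], [-112, 354, 1]].
The requested entry is 354.

354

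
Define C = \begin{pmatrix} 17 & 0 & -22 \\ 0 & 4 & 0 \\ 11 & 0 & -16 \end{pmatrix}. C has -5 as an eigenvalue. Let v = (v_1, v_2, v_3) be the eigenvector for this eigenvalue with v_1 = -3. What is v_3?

-3

C + 5I = [[22, 0, -22], [0, 9, 0], [11, 0, -11]].
Solving (C + 5I)v = 0 gives the eigenspace spanned by (-3, 0, -3).
With v_1 = -3, v = (-3, 0, -3), so v_3 = -3.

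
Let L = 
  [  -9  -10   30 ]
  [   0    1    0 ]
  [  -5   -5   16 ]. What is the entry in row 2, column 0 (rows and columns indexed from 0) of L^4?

Characteristic polynomial: r^3 - 8r^2 + 13r - 6 = (r - 6)(r - 1)^2, so the eigenvalues are 1, 1, 6.
r=1: eigenvector (1, -1, 0).
r=1: eigenvector (2, 1, 1).
r=6: eigenvector (2, 0, 1).
P = [[1, 2, 2], [-1, 1, 0], [0, 1, 1]], D = diag(1, 1, 6), P⁻¹ = [[1, 0, -2], [1, 1, -2], [-1, -1, 3]].
L⁴ = P·diag(1, 1, 1296)·P⁻¹ = [[-2589, -2590, 7770], [0, 1, 0], [-1295, -1295, 3886]].
The requested entry is -1295.

-1295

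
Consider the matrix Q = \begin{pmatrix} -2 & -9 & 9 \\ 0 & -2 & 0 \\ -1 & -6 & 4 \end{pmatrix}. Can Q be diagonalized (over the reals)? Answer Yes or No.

No

Characteristic polynomial: p(t) = t^3 - 3t + 2 = (t - 1)^2(t + 2).
t = 1 has algebraic multiplicity 2; rank(Q − 1I) = 2, so geometric multiplicity = 1.
Geometric multiplicity < algebraic multiplicity, so Q is not diagonalizable.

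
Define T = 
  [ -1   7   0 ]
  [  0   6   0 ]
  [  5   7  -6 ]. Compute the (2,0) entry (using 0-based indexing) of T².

-35

Characteristic polynomial: λ^3 + λ^2 - 36λ - 36 = (λ - 6)(λ + 1)(λ + 6), so the eigenvalues are -6, -1, 6.
λ=-1: eigenvector (1, 0, 1).
λ=6: eigenvector (1, 1, 1).
λ=-6: eigenvector (0, 0, 1).
P = [[1, 1, 0], [0, 1, 0], [1, 1, 1]], D = diag(-1, 6, -6), P⁻¹ = [[1, -1, 0], [0, 1, 0], [-1, 0, 1]].
T² = P·diag(1, 36, 36)·P⁻¹ = [[1, 35, 0], [0, 36, 0], [-35, 35, 36]].
The requested entry is -35.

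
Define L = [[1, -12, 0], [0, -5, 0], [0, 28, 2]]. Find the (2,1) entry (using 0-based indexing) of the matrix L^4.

Characteristic polynomial: s^3 + 2s^2 - 13s + 10 = (s - 2)(s - 1)(s + 5), so the eigenvalues are -5, 1, 2.
s=1: eigenvector (1, 0, 0).
s=-5: eigenvector (2, 1, -4).
s=2: eigenvector (0, 0, 1).
P = [[1, 2, 0], [0, 1, 0], [0, -4, 1]], D = diag(1, -5, 2), P⁻¹ = [[1, -2, 0], [0, 1, 0], [0, 4, 1]].
L⁴ = P·diag(1, 625, 16)·P⁻¹ = [[1, 1248, 0], [0, 625, 0], [0, -2436, 16]].
The requested entry is -2436.

-2436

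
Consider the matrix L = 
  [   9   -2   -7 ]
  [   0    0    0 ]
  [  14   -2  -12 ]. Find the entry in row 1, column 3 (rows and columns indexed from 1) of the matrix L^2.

Characteristic polynomial: t^3 + 3t^2 - 10t = t(t - 2)(t + 5), so the eigenvalues are -5, 0, 2.
t=0: eigenvector (1, 1, 1).
t=-5: eigenvector (-1, 0, -2).
t=2: eigenvector (1, 0, 1).
P = [[1, -1, 1], [1, 0, 0], [1, -2, 1]], D = diag(0, -5, 2), P⁻¹ = [[0, 1, 0], [1, 0, -1], [2, -1, -1]].
L² = P·diag(0, 25, 4)·P⁻¹ = [[-17, -4, 21], [0, 0, 0], [-42, -4, 46]].
The requested entry is 21.

21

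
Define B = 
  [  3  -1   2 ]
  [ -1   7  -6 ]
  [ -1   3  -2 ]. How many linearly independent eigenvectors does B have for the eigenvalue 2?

B − 2I = [[1, -1, 2], [-1, 5, -6], [-1, 3, -4]].
This matrix has rank 2, so its null space has dimension 3 − 2 = 1.

1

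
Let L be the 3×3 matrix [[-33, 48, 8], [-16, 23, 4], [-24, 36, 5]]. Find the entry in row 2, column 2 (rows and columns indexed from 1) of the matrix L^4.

Characteristic polynomial: λ^3 + 5λ^2 + 7λ + 3 = (λ + 1)^2(λ + 3), so the eigenvalues are -3, -1, -1.
λ=-3: eigenvector (-4, -2, -3).
λ=-1: eigenvector (2, 1, 2).
λ=-1: eigenvector (-3, -2, 0).
P = [[-4, 2, -3], [-2, 1, -2], [-3, 2, 0]], D = diag(-3, -1, -1), P⁻¹ = [[-4, 6, 1], [-6, 9, 2], [1, -2, 0]].
L⁴ = P·diag(81, 1, 1)·P⁻¹ = [[1281, -1920, -320], [640, -959, -160], [960, -1440, -239]].
The requested entry is -959.

-959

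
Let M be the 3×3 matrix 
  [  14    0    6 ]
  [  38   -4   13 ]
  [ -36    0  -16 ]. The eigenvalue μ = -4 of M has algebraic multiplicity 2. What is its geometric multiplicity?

M + 4I = [[18, 0, 6], [38, 0, 13], [-36, 0, -12]].
This matrix has rank 2, so its null space has dimension 3 − 2 = 1.

1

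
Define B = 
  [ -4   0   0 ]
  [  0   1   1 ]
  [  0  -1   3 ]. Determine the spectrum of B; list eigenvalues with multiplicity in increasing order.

Characteristic polynomial: p(λ) = λ^3 - 12λ + 16 = (λ - 2)^2(λ + 4).
Roots (with multiplicity): -4, 2, 2.

-4, 2, 2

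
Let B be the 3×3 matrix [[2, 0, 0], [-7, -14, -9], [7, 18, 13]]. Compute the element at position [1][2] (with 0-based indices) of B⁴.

369

Characteristic polynomial: r^3 - r^2 - 22r + 40 = (r - 4)(r - 2)(r + 5), so the eigenvalues are -5, 2, 4.
r=-5: eigenvector (0, -1, 1).
r=4: eigenvector (0, -1, 2).
r=2: eigenvector (1, -1, 1).
P = [[0, 0, 1], [-1, -1, -1], [1, 2, 1]], D = diag(-5, 4, 2), P⁻¹ = [[-1, -2, -1], [0, 1, 1], [1, 0, 0]].
B⁴ = P·diag(625, 256, 16)·P⁻¹ = [[16, 0, 0], [609, 994, 369], [-609, -738, -113]].
The requested entry is 369.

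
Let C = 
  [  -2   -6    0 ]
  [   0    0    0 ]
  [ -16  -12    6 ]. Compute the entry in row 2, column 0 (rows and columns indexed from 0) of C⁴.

Characteristic polynomial: s^3 - 4s^2 - 12s = s(s - 6)(s + 2), so the eigenvalues are -2, 0, 6.
s=-2: eigenvector (1, 0, 2).
s=6: eigenvector (0, 0, 1).
s=0: eigenvector (-3, 1, -6).
P = [[1, 0, -3], [0, 0, 1], [2, 1, -6]], D = diag(-2, 6, 0), P⁻¹ = [[1, 3, 0], [-2, 0, 1], [0, 1, 0]].
C⁴ = P·diag(16, 1296, 0)·P⁻¹ = [[16, 48, 0], [0, 0, 0], [-2560, 96, 1296]].
The requested entry is -2560.

-2560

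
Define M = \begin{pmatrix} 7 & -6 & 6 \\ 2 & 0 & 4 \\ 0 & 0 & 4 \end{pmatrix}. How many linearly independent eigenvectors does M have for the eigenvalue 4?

2

M − 4I = [[3, -6, 6], [2, -4, 4], [0, 0, 0]].
This matrix has rank 1, so its null space has dimension 3 − 1 = 2.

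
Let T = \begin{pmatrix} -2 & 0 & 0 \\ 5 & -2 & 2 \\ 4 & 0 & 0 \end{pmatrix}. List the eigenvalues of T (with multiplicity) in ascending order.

Characteristic polynomial: p(λ) = λ^3 + 4λ^2 + 4λ = λ(λ + 2)^2.
Roots (with multiplicity): -2, -2, 0.

-2, -2, 0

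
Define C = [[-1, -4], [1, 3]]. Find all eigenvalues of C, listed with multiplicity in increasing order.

1, 1

Characteristic polynomial: p(λ) = λ^2 - 2λ + 1 = (λ - 1)^2.
Roots (with multiplicity): 1, 1.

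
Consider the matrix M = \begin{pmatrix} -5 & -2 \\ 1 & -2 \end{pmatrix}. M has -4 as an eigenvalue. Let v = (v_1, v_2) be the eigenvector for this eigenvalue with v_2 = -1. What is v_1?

M + 4I = [[-1, -2], [1, 2]].
Solving (M + 4I)v = 0 gives the eigenspace spanned by (2, -1).
With v_2 = -1, v = (2, -1), so v_1 = 2.

2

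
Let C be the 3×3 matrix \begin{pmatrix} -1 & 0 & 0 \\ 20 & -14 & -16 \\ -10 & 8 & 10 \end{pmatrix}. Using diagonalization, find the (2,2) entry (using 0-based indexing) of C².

Characteristic polynomial: λ^3 + 5λ^2 - 8λ - 12 = (λ - 2)(λ + 1)(λ + 6), so the eigenvalues are -6, -1, 2.
λ=-1: eigenvector (1, 4, -2).
λ=2: eigenvector (0, -1, 1).
λ=-6: eigenvector (0, -2, 1).
P = [[1, 0, 0], [4, -1, -2], [-2, 1, 1]], D = diag(-1, 2, -6), P⁻¹ = [[1, 0, 0], [0, 1, 2], [2, -1, -1]].
C² = P·diag(1, 4, 36)·P⁻¹ = [[1, 0, 0], [-140, 68, 64], [70, -32, -28]].
The requested entry is -28.

-28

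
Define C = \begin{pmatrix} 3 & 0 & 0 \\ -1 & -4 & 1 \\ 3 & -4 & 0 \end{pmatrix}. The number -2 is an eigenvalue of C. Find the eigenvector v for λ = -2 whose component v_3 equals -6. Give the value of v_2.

-3

C + 2I = [[5, 0, 0], [-1, -2, 1], [3, -4, 2]].
Solving (C + 2I)v = 0 gives the eigenspace spanned by (0, -3, -6).
With v_3 = -6, v = (0, -3, -6), so v_2 = -3.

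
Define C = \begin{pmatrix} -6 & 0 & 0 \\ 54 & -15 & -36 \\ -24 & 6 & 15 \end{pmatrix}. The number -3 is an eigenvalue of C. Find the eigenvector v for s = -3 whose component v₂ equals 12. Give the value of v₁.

C + 3I = [[-3, 0, 0], [54, -12, -36], [-24, 6, 18]].
Solving (C + 3I)v = 0 gives the eigenspace spanned by (0, 12, -4).
With v₂ = 12, v = (0, 12, -4), so v₁ = 0.

0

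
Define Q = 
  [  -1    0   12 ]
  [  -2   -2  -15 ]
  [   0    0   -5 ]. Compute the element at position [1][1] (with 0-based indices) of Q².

4

Characteristic polynomial: μ^3 + 8μ^2 + 17μ + 10 = (μ + 1)(μ + 2)(μ + 5), so the eigenvalues are -5, -2, -1.
μ=-1: eigenvector (1, -2, 0).
μ=-2: eigenvector (0, 1, 0).
μ=-5: eigenvector (-3, 3, 1).
P = [[1, 0, -3], [-2, 1, 3], [0, 0, 1]], D = diag(-1, -2, -5), P⁻¹ = [[1, 0, 3], [2, 1, 3], [0, 0, 1]].
Q² = P·diag(1, 4, 25)·P⁻¹ = [[1, 0, -72], [6, 4, 81], [0, 0, 25]].
The requested entry is 4.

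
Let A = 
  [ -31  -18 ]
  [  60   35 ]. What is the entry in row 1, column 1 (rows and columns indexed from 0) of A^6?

Characteristic polynomial: r^2 - 4r - 5 = (r - 5)(r + 1), so the eigenvalues are -1, 5.
r=-1: eigenvector (3, -5).
r=5: eigenvector (1, -2).
P = [[3, 1], [-5, -2]], D = diag(-1, 5), P⁻¹ = [[2, 1], [-5, -3]].
A⁶ = P·diag(1, 15625)·P⁻¹ = [[-78119, -46872], [156240, 93745]].
The requested entry is 93745.

93745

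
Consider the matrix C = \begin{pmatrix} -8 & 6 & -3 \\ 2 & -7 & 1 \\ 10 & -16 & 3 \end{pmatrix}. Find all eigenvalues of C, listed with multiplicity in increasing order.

-5, -5, -2

Characteristic polynomial: p(μ) = μ^3 + 12μ^2 + 45μ + 50 = (μ + 2)(μ + 5)^2.
Roots (with multiplicity): -5, -5, -2.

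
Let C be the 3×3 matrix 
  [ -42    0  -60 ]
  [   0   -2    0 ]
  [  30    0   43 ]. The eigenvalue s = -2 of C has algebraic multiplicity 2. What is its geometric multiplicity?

C + 2I = [[-40, 0, -60], [0, 0, 0], [30, 0, 45]].
This matrix has rank 1, so its null space has dimension 3 − 1 = 2.

2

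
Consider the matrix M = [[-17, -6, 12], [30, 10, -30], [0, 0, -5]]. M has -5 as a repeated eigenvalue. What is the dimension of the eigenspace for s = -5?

M + 5I = [[-12, -6, 12], [30, 15, -30], [0, 0, 0]].
This matrix has rank 1, so its null space has dimension 3 − 1 = 2.

2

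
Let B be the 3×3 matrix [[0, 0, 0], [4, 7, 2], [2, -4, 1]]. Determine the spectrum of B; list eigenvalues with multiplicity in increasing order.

0, 3, 5

Characteristic polynomial: p(r) = r^3 - 8r^2 + 15r = r(r - 5)(r - 3).
Roots (with multiplicity): 0, 3, 5.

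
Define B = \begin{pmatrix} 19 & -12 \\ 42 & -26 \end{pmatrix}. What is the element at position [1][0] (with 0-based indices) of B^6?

-217854

Characteristic polynomial: r^2 + 7r + 10 = (r + 2)(r + 5), so the eigenvalues are -5, -2.
r=-2: eigenvector (-4, -7).
r=-5: eigenvector (1, 2).
P = [[-4, 1], [-7, 2]], D = diag(-2, -5), P⁻¹ = [[-2, 1], [-7, 4]].
B⁶ = P·diag(64, 15625)·P⁻¹ = [[-108863, 62244], [-217854, 124552]].
The requested entry is -217854.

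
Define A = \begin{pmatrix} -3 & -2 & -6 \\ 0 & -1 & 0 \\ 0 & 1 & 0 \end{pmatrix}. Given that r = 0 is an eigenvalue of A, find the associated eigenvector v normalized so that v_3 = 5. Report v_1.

-10

A = [[-3, -2, -6], [0, -1, 0], [0, 1, 0]].
Solving (A)v = 0 gives the eigenspace spanned by (-10, 0, 5).
With v_3 = 5, v = (-10, 0, 5), so v_1 = -10.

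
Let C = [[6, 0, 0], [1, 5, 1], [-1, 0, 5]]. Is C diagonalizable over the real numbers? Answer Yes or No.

No

Characteristic polynomial: p(t) = t^3 - 16t^2 + 85t - 150 = (t - 6)(t - 5)^2.
t = 5 has algebraic multiplicity 2; rank(C − 5I) = 2, so geometric multiplicity = 1.
Geometric multiplicity < algebraic multiplicity, so C is not diagonalizable.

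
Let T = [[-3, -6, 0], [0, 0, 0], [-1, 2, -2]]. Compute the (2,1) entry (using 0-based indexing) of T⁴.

98

Characteristic polynomial: μ^3 + 5μ^2 + 6μ = μ(μ + 2)(μ + 3), so the eigenvalues are -3, -2, 0.
μ=-3: eigenvector (1, 0, 1).
μ=0: eigenvector (-2, 1, 2).
μ=-2: eigenvector (0, 0, 1).
P = [[1, -2, 0], [0, 1, 0], [1, 2, 1]], D = diag(-3, 0, -2), P⁻¹ = [[1, 2, 0], [0, 1, 0], [-1, -4, 1]].
T⁴ = P·diag(81, 0, 16)·P⁻¹ = [[81, 162, 0], [0, 0, 0], [65, 98, 16]].
The requested entry is 98.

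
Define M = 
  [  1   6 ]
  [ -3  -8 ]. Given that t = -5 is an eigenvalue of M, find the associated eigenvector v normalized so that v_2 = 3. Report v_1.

-3

M + 5I = [[6, 6], [-3, -3]].
Solving (M + 5I)v = 0 gives the eigenspace spanned by (-3, 3).
With v_2 = 3, v = (-3, 3), so v_1 = -3.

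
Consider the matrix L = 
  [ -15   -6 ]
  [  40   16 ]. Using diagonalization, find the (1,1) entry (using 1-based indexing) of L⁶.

Characteristic polynomial: λ^2 - λ = λ(λ - 1), so the eigenvalues are 0, 1.
λ=1: eigenvector (3, -8).
λ=0: eigenvector (2, -5).
P = [[3, 2], [-8, -5]], D = diag(1, 0), P⁻¹ = [[-5, -2], [8, 3]].
L⁶ = P·diag(1, 0)·P⁻¹ = [[-15, -6], [40, 16]].
The requested entry is -15.

-15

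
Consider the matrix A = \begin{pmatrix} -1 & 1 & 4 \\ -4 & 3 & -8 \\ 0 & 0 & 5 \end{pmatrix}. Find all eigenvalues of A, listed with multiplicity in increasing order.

Characteristic polynomial: p(t) = t^3 - 7t^2 + 11t - 5 = (t - 5)(t - 1)^2.
Roots (with multiplicity): 1, 1, 5.

1, 1, 5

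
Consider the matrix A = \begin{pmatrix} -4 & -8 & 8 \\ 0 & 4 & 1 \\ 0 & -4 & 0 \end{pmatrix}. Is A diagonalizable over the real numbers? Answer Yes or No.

No

Characteristic polynomial: p(s) = s^3 - 12s + 16 = (s - 2)^2(s + 4).
s = 2 has algebraic multiplicity 2; rank(A − 2I) = 2, so geometric multiplicity = 1.
Geometric multiplicity < algebraic multiplicity, so A is not diagonalizable.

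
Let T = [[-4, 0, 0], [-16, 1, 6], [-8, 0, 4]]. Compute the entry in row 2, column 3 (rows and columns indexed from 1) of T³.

Characteristic polynomial: λ^3 - λ^2 - 16λ + 16 = (λ - 4)(λ - 1)(λ + 4), so the eigenvalues are -4, 1, 4.
λ=-4: eigenvector (1, 2, 1).
λ=1: eigenvector (0, 1, 0).
λ=4: eigenvector (0, 2, 1).
P = [[1, 0, 0], [2, 1, 2], [1, 0, 1]], D = diag(-4, 1, 4), P⁻¹ = [[1, 0, 0], [0, 1, -2], [-1, 0, 1]].
T³ = P·diag(-64, 1, 64)·P⁻¹ = [[-64, 0, 0], [-256, 1, 126], [-128, 0, 64]].
The requested entry is 126.

126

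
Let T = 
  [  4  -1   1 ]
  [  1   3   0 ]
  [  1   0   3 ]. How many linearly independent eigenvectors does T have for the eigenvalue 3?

1

T − 3I = [[1, -1, 1], [1, 0, 0], [1, 0, 0]].
This matrix has rank 2, so its null space has dimension 3 − 2 = 1.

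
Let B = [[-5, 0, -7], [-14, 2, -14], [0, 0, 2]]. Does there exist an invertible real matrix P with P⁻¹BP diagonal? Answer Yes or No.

Yes

Characteristic polynomial: p(r) = r^3 + r^2 - 16r + 20 = (r - 2)^2(r + 5).
r = 2 has algebraic multiplicity 2; rank(B − 2I) = 1, so geometric multiplicity = 2.
Every eigenvalue has geometric = algebraic multiplicity, so B is diagonalizable.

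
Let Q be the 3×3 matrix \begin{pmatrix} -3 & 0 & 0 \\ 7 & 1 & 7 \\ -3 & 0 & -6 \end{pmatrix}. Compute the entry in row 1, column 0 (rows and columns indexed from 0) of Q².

-35

Characteristic polynomial: r^3 + 8r^2 + 9r - 18 = (r - 1)(r + 3)(r + 6), so the eigenvalues are -6, -3, 1.
r=-3: eigenvector (1, 0, -1).
r=1: eigenvector (0, 1, 0).
r=-6: eigenvector (0, -1, 1).
P = [[1, 0, 0], [0, 1, -1], [-1, 0, 1]], D = diag(-3, 1, -6), P⁻¹ = [[1, 0, 0], [1, 1, 1], [1, 0, 1]].
Q² = P·diag(9, 1, 36)·P⁻¹ = [[9, 0, 0], [-35, 1, -35], [27, 0, 36]].
The requested entry is -35.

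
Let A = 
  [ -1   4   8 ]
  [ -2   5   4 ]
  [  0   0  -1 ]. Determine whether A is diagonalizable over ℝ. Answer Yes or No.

Yes

Characteristic polynomial: p(λ) = λ^3 - 3λ^2 - λ + 3 = (λ - 3)(λ - 1)(λ + 1).
All 3 eigenvalues are distinct, so A is diagonalizable.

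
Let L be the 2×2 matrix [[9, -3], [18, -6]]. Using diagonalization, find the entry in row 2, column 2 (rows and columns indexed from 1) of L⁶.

Characteristic polynomial: μ^2 - 3μ = μ(μ - 3), so the eigenvalues are 0, 3.
μ=0: eigenvector (1, 3).
μ=3: eigenvector (1, 2).
P = [[1, 1], [3, 2]], D = diag(0, 3), P⁻¹ = [[-2, 1], [3, -1]].
L⁶ = P·diag(0, 729)·P⁻¹ = [[2187, -729], [4374, -1458]].
The requested entry is -1458.

-1458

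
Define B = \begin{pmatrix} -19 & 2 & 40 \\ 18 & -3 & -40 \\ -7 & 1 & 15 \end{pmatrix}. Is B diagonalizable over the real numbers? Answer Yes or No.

No

Characteristic polynomial: p(μ) = μ^3 + 7μ^2 + 11μ + 5 = (μ + 1)^2(μ + 5).
μ = -1 has algebraic multiplicity 2; rank(B + 1I) = 2, so geometric multiplicity = 1.
Geometric multiplicity < algebraic multiplicity, so B is not diagonalizable.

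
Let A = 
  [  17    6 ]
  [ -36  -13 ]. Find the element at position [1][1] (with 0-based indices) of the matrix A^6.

-31247

Characteristic polynomial: s^2 - 4s - 5 = (s - 5)(s + 1), so the eigenvalues are -1, 5.
s=-1: eigenvector (-1, 3).
s=5: eigenvector (1, -2).
P = [[-1, 1], [3, -2]], D = diag(-1, 5), P⁻¹ = [[2, 1], [3, 1]].
A⁶ = P·diag(1, 15625)·P⁻¹ = [[46873, 15624], [-93744, -31247]].
The requested entry is -31247.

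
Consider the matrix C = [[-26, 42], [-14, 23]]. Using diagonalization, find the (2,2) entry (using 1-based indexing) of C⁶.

Characteristic polynomial: s^2 + 3s - 10 = (s - 2)(s + 5), so the eigenvalues are -5, 2.
s=2: eigenvector (-3, -2).
s=-5: eigenvector (2, 1).
P = [[-3, 2], [-2, 1]], D = diag(2, -5), P⁻¹ = [[1, -2], [2, -3]].
C⁶ = P·diag(64, 15625)·P⁻¹ = [[62308, -93366], [31122, -46619]].
The requested entry is -46619.

-46619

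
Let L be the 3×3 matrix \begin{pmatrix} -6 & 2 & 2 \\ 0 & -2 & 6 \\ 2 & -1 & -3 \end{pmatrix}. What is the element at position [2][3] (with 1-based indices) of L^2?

Characteristic polynomial: s^3 + 11s^2 + 38s + 40 = (s + 2)(s + 4)(s + 5), so the eigenvalues are -5, -4, -2.
s=-2: eigenvector (1, 2, 0).
s=-4: eigenvector (2, 3, -1).
s=-5: eigenvector (-2, -2, 1).
P = [[1, 2, -2], [2, 3, -2], [0, -1, 1]], D = diag(-2, -4, -5), P⁻¹ = [[1, 0, 2], [-2, 1, -2], [-2, 1, -1]].
L² = P·diag(4, 16, 25)·P⁻¹ = [[40, -18, -6], [12, -2, -30], [-18, 9, 7]].
The requested entry is -30.

-30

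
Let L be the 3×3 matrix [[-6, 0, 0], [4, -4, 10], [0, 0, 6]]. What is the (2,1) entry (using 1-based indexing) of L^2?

Characteristic polynomial: μ^3 + 4μ^2 - 36μ - 144 = (μ - 6)(μ + 4)(μ + 6), so the eigenvalues are -6, -4, 6.
μ=-6: eigenvector (1, -2, 0).
μ=-4: eigenvector (0, 1, 0).
μ=6: eigenvector (0, 1, 1).
P = [[1, 0, 0], [-2, 1, 1], [0, 0, 1]], D = diag(-6, -4, 6), P⁻¹ = [[1, 0, 0], [2, 1, -1], [0, 0, 1]].
L² = P·diag(36, 16, 36)·P⁻¹ = [[36, 0, 0], [-40, 16, 20], [0, 0, 36]].
The requested entry is -40.

-40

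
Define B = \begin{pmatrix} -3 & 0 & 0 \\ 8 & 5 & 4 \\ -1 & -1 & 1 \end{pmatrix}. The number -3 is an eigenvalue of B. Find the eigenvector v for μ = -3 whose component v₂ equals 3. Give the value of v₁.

-3

B + 3I = [[0, 0, 0], [8, 8, 4], [-1, -1, 4]].
Solving (B + 3I)v = 0 gives the eigenspace spanned by (-3, 3, 0).
With v₂ = 3, v = (-3, 3, 0), so v₁ = -3.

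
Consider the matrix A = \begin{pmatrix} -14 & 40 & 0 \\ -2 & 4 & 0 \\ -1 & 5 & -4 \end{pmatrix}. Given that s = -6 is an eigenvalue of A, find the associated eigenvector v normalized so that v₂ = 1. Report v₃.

A + 6I = [[-8, 40, 0], [-2, 10, 0], [-1, 5, 2]].
Solving (A + 6I)v = 0 gives the eigenspace spanned by (5, 1, 0).
With v₂ = 1, v = (5, 1, 0), so v₃ = 0.

0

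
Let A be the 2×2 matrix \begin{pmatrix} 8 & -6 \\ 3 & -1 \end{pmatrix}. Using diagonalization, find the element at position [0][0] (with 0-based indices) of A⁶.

Characteristic polynomial: μ^2 - 7μ + 10 = (μ - 5)(μ - 2), so the eigenvalues are 2, 5.
μ=5: eigenvector (2, 1).
μ=2: eigenvector (1, 1).
P = [[2, 1], [1, 1]], D = diag(5, 2), P⁻¹ = [[1, -1], [-1, 2]].
A⁶ = P·diag(15625, 64)·P⁻¹ = [[31186, -31122], [15561, -15497]].
The requested entry is 31186.

31186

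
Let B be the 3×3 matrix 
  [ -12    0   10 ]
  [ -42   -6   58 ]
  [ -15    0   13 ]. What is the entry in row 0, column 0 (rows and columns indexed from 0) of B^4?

-114

Characteristic polynomial: t^3 + 5t^2 - 12t - 36 = (t - 3)(t + 2)(t + 6), so the eigenvalues are -6, -2, 3.
t=3: eigenvector (2, 10, 3).
t=-6: eigenvector (0, 1, 0).
t=-2: eigenvector (1, 4, 1).
P = [[2, 0, 1], [10, 1, 4], [3, 0, 1]], D = diag(3, -6, -2), P⁻¹ = [[-1, 0, 1], [-2, 1, -2], [3, 0, -2]].
B⁴ = P·diag(81, 1296, 16)·P⁻¹ = [[-114, 0, 130], [-3210, 1296, -1910], [-195, 0, 211]].
The requested entry is -114.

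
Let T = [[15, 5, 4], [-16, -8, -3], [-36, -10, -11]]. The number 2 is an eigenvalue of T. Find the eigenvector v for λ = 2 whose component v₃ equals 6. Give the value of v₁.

T − 2I = [[13, 5, 4], [-16, -10, -3], [-36, -10, -13]].
Solving (T − 2I)v = 0 gives the eigenspace spanned by (-3, 3, 6).
With v₃ = 6, v = (-3, 3, 6), so v₁ = -3.

-3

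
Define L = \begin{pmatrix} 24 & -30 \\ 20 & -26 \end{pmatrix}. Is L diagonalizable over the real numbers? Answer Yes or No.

Characteristic polynomial: p(r) = r^2 + 2r - 24 = (r - 4)(r + 6).
All 2 eigenvalues are distinct, so L is diagonalizable.

Yes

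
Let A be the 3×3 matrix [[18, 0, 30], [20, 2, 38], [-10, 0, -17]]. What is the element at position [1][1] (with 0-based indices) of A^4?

16

Characteristic polynomial: s^3 - 3s^2 - 4s + 12 = (s - 3)(s - 2)(s + 2), so the eigenvalues are -2, 2, 3.
s=2: eigenvector (0, 1, 0).
s=-2: eigenvector (-3, -4, 2).
s=3: eigenvector (-2, -2, 1).
P = [[0, -3, -2], [1, -4, -2], [0, 2, 1]], D = diag(2, -2, 3), P⁻¹ = [[0, 1, 2], [1, 0, 2], [-2, 0, -3]].
A⁴ = P·diag(16, 16, 81)·P⁻¹ = [[276, 0, 390], [260, 16, 390], [-130, 0, -179]].
The requested entry is 16.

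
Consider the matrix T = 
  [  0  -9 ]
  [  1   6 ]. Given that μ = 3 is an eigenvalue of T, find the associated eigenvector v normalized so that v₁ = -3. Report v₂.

1

T − 3I = [[-3, -9], [1, 3]].
Solving (T − 3I)v = 0 gives the eigenspace spanned by (-3, 1).
With v₁ = -3, v = (-3, 1), so v₂ = 1.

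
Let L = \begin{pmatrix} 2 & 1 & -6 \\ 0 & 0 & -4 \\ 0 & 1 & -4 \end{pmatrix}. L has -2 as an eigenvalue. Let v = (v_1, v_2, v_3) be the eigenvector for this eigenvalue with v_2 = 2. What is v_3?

L + 2I = [[4, 1, -6], [0, 2, -4], [0, 1, -2]].
Solving (L + 2I)v = 0 gives the eigenspace spanned by (1, 2, 1).
With v_2 = 2, v = (1, 2, 1), so v_3 = 1.

1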